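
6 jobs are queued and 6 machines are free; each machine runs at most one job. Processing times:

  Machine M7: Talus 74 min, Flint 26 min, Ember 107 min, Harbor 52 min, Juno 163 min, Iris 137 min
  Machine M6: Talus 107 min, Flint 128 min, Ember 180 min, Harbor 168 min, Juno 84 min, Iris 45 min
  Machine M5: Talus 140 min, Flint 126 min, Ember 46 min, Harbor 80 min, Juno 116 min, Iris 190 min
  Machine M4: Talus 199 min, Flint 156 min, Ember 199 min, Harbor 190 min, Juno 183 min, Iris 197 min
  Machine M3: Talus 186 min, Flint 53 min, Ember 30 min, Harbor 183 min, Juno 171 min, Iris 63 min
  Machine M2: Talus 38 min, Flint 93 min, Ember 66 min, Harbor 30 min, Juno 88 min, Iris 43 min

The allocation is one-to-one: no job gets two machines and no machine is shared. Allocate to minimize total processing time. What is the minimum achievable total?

Optimal: Talus→Machine M2 (38 min), Flint→Machine M7 (26 min), Ember→Machine M3 (30 min), Harbor→Machine M5 (80 min), Juno→Machine M4 (183 min), Iris→Machine M6 (45 min) — total 38+26+30+80+183+45 = 402 min.
Column-greedy (each machine in turn goes to its cheapest remaining job) gives 521 min, worse by 119.
No other one-to-one assignment undercuts 402 min.

Minimum total: 402 min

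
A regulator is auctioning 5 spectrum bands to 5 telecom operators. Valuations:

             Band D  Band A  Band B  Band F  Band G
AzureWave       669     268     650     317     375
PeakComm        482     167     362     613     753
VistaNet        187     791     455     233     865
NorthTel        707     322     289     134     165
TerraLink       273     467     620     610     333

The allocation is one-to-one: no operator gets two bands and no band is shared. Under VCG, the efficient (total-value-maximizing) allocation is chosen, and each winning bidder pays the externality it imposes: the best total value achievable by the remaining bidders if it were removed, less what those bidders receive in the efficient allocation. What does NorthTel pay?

Efficient allocation: AzureWave→Band B ($650M), PeakComm→Band G ($753M), VistaNet→Band A ($791M), NorthTel→Band D ($707M), TerraLink→Band F ($610M); total welfare W = $3511M.
NorthTel receives Band D at value $707M, so the others get W − 707 = $2804M.
Without NorthTel: best allocation of the remaining 4 bidders over all 5 bands is AzureWave→Band D ($669M), PeakComm→Band G ($753M), VistaNet→Band A ($791M), TerraLink→Band B ($620M), total $2833M.
VCG payment = (others' best without NorthTel) − (others' welfare with NorthTel) = 2833 − 2804 = $29M.

NorthTel pays $29M.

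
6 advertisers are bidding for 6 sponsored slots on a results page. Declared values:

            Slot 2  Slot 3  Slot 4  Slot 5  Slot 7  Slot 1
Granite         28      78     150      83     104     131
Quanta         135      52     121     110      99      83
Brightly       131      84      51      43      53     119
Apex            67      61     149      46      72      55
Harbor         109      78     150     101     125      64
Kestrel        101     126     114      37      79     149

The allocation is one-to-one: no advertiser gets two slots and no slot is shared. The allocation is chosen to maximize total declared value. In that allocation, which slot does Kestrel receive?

Kestrel receives Slot 3.

This is the linear assignment problem.
Optimal: Granite→Slot 1 ($131), Quanta→Slot 5 ($110), Brightly→Slot 2 ($131), Apex→Slot 4 ($149), Harbor→Slot 7 ($125), Kestrel→Slot 3 ($126) — total 131+110+131+149+125+126 = $772.
Row-greedy (each advertiser in turn takes its best remaining slot) gives $703, worse by 69.
Swapping Quanta↔Apex (Quanta→Slot 4 $121, Apex→Slot 5 $46) loses 92.
Kestrel's own top slot is Slot 1 ($149), but forcing Kestrel→Slot 1 and reassigning the rest optimally gives only $742 — worse by 30.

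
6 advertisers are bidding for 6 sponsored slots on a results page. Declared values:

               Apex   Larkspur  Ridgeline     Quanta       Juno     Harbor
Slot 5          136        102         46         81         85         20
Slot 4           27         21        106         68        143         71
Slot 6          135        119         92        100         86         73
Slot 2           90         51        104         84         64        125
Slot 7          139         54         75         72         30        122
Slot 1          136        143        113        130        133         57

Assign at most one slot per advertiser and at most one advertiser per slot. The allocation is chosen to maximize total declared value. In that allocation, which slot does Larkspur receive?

Larkspur receives Slot 6.

Optimal: Apex→Slot 5 ($136), Larkspur→Slot 6 ($119), Ridgeline→Slot 2 ($104), Quanta→Slot 1 ($130), Juno→Slot 4 ($143), Harbor→Slot 7 ($122) — total 136+119+104+130+143+122 = $754.
Column-greedy (each slot in turn goes to its best remaining advertiser) gives $728, worse by 26.
Larkspur's own top slot is Slot 1 ($143), but forcing Larkspur→Slot 1 and reassigning the rest optimally gives only $748 — worse by 6.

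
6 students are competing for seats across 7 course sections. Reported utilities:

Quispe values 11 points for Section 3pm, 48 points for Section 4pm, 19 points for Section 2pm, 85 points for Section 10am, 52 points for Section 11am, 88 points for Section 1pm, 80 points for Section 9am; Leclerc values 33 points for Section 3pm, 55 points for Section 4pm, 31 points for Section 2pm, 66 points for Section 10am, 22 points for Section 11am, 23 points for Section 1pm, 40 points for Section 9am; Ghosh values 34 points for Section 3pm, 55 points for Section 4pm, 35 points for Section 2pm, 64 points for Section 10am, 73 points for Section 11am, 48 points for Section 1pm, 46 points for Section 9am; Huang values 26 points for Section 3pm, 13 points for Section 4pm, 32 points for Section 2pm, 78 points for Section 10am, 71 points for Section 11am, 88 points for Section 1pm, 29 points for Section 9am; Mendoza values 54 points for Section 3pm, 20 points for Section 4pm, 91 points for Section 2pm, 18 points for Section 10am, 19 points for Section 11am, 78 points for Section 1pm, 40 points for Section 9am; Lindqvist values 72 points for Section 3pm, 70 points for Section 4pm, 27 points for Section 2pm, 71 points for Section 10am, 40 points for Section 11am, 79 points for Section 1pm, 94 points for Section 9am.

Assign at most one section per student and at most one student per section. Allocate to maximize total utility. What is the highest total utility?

Maximum total: 486 points

This is a one-to-one assignment (maximum-weight bipartite matching).
Optimal: Quispe→Section 10am (85 points), Leclerc→Section 4pm (55 points), Ghosh→Section 11am (73 points), Huang→Section 1pm (88 points), Mendoza→Section 2pm (91 points), Lindqvist→Section 9am (94 points) — total 85+55+73+88+91+94 = 486 points.
Column-greedy (each section in turn goes to its best remaining student) gives 464 points, worse by 22.
Swapping Leclerc↔Quispe (Leclerc→Section 10am 66 points, Quispe→Section 4pm 48 points) loses 26.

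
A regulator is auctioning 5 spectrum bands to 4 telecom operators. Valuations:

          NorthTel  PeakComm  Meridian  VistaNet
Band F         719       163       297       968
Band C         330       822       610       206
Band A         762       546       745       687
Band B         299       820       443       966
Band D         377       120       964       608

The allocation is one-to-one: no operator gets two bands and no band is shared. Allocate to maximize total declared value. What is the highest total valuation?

Maximum total: $3516M

This is a one-to-one assignment (maximum-weight bipartite matching).
Optimal: NorthTel→Band A ($762M), PeakComm→Band C ($822M), Meridian→Band D ($964M), VistaNet→Band F ($968M) — total 762+822+964+968 = $3516M.
Column-greedy (each band in turn goes to its best remaining operator) gives $2995M, worse by 521.
No other one-to-one assignment exceeds $3516M.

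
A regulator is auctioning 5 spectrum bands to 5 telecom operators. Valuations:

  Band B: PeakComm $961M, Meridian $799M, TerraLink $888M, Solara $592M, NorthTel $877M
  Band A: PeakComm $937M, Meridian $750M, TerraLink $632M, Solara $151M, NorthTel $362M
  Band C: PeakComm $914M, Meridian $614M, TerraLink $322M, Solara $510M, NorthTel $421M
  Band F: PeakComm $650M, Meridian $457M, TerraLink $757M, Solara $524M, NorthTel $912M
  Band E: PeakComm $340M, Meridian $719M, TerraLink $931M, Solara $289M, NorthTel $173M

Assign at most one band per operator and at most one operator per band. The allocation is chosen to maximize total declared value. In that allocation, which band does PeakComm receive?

This is the linear assignment problem.
Optimal: PeakComm→Band C ($914M), Meridian→Band A ($750M), TerraLink→Band E ($931M), Solara→Band B ($592M), NorthTel→Band F ($912M) — total 914+750+931+592+912 = $4099M.
Row-greedy (each operator in turn takes its best remaining band) gives $3587M, worse by 512.
PeakComm's own top band is Band B ($961M), but forcing PeakComm→Band B and reassigning the rest optimally gives only $4064M — worse by 35.

PeakComm receives Band C.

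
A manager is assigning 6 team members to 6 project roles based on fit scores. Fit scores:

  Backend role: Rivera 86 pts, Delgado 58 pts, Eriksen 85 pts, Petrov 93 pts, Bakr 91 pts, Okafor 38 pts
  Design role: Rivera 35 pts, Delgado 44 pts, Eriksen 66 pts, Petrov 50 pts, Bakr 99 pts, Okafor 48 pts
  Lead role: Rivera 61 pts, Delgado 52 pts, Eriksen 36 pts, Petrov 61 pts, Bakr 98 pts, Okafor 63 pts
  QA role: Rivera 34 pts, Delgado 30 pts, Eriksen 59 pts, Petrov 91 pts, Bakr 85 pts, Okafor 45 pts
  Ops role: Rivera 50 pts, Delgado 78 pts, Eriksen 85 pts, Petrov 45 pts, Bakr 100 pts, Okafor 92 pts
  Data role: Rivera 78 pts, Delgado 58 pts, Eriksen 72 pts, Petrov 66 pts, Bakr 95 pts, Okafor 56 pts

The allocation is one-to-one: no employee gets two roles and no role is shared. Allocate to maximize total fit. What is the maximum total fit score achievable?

Optimal: Rivera→Data role (78 pts), Delgado→Lead role (52 pts), Eriksen→Backend role (85 pts), Petrov→QA role (91 pts), Bakr→Design role (99 pts), Okafor→Ops role (92 pts) — total 78+52+85+91+99+92 = 497 pts.
Column-greedy (each role in turn goes to its best remaining employee) gives 470 pts, worse by 27.
Next-best assignment: Rivera→Data role, Delgado→Ops role, Eriksen→Backend role, Petrov→QA role, Bakr→Design role, Okafor→Lead role = 494 pts.
Swapping Bakr↔Okafor (Bakr→Ops role 100 pts, Okafor→Design role 48 pts) loses 43.

Maximum total: 497 pts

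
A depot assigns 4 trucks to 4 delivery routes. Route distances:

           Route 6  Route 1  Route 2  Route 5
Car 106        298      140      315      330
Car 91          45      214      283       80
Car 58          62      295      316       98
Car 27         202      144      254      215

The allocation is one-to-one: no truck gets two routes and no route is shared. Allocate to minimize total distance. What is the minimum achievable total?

Min total: 536 km

Optimal: Car 106→Route 1 (140 km), Car 91→Route 5 (80 km), Car 58→Route 6 (62 km), Car 27→Route 2 (254 km) — total 140+80+62+254 = 536 km.
Min-entry greedy (repeatedly take the single cheapest remaining cell) gives 537 km, worse by 1.
No other one-to-one assignment undercuts 536 km.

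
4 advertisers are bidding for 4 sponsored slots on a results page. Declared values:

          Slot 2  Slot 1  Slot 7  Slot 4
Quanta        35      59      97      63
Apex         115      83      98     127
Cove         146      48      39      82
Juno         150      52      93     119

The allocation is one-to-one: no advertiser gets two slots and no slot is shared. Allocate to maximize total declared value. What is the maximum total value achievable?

Max total: $445

This is a one-to-one assignment (maximum-weight bipartite matching).
Optimal: Quanta→Slot 7 ($97), Apex→Slot 1 ($83), Cove→Slot 2 ($146), Juno→Slot 4 ($119) — total 97+83+146+119 = $445.
Column-greedy (each slot in turn goes to its best remaining advertiser) gives $412, worse by 33.
Swapping Apex↔Juno (Apex→Slot 4 $127, Juno→Slot 1 $52) loses 23.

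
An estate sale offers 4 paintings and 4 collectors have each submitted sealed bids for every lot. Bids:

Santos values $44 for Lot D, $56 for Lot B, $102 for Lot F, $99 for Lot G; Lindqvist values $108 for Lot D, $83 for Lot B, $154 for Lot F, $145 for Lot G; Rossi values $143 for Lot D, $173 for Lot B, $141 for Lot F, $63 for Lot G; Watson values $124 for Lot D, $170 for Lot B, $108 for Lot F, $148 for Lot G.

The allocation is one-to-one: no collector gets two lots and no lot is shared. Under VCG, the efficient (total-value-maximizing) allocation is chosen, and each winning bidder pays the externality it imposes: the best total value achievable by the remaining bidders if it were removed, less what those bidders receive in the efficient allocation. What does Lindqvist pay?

Efficient allocation: Santos→Lot G ($99), Lindqvist→Lot F ($154), Rossi→Lot D ($143), Watson→Lot B ($170); total welfare W = $566.
Lindqvist receives Lot F at value $154, so the others get W − 154 = $412.
Without Lindqvist: best allocation of the remaining 3 bidders over all 4 lots is Santos→Lot F ($102), Rossi→Lot B ($173), Watson→Lot G ($148), total $423.
VCG payment = (others' best without Lindqvist) − (others' welfare with Lindqvist) = 423 − 412 = $11.

Lindqvist pays $11.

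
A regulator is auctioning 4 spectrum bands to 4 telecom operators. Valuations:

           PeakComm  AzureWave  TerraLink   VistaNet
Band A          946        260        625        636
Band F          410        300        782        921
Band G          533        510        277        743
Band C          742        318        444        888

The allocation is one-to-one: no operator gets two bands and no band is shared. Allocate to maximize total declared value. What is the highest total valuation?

Optimal: PeakComm→Band A ($946M), AzureWave→Band G ($510M), TerraLink→Band F ($782M), VistaNet→Band C ($888M) — total 946+510+782+888 = $3126M.
Column-greedy (each band in turn goes to its best remaining operator) gives $2821M, worse by 305.
Next-best assignment: PeakComm→Band A, AzureWave→Band G, TerraLink→Band C, VistaNet→Band F = $2821M.
Swapping AzureWave↔TerraLink (AzureWave→Band F $300M, TerraLink→Band G $277M) loses 715.
Checked against all permutations: $3126M is optimal.

Max total: $3126M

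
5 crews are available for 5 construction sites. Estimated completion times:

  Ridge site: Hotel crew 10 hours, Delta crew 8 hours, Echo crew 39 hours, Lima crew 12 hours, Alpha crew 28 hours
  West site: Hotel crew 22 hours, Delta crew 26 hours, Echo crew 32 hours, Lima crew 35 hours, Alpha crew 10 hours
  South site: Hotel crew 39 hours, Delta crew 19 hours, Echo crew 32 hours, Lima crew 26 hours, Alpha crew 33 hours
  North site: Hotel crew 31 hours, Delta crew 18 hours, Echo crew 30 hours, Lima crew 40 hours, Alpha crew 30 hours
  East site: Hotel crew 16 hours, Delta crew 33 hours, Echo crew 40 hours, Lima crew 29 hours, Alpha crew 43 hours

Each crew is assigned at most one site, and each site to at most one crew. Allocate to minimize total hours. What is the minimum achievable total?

Minimum total: 87 hours

This is the linear assignment problem.
Optimal: Hotel crew→East site (16 hours), Delta crew→South site (19 hours), Echo crew→North site (30 hours), Lima crew→Ridge site (12 hours), Alpha crew→West site (10 hours) — total 16+19+30+12+10 = 87 hours.
Min-entry greedy (repeatedly take the single cheapest remaining cell) gives 90 hours, worse by 3.
Every other assignment is strictly worse.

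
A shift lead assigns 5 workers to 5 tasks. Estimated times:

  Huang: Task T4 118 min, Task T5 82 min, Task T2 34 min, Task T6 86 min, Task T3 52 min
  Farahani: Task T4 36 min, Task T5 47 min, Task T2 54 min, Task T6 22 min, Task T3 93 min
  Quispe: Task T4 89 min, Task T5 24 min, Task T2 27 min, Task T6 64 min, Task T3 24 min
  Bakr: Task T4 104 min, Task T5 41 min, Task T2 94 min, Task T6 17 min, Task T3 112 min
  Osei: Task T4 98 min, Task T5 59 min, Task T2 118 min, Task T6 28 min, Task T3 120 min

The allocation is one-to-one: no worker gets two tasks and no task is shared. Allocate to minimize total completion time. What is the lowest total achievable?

Min total: 163 min

Treat this as an assignment problem: match each worker to one task.
Optimal: Huang→Task T2 (34 min), Farahani→Task T4 (36 min), Quispe→Task T3 (24 min), Bakr→Task T5 (41 min), Osei→Task T6 (28 min) — total 34+36+24+41+28 = 163 min.
Next-best assignment: Huang→Task T2, Farahani→Task T4, Quispe→Task T3, Bakr→Task T6, Osei→Task T5 = 170 min.
Swapping Bakr↔Huang (Bakr→Task T2 94 min, Huang→Task T5 82 min) adds 101.
No other one-to-one assignment undercuts 163 min.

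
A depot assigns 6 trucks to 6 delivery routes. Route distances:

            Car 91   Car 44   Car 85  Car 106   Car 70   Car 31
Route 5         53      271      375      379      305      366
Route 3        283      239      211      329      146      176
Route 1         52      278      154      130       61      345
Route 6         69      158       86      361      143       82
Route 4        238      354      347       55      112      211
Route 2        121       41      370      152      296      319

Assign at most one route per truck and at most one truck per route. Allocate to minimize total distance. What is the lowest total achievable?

Min total: 472 km

This is a one-to-one assignment (minimum-cost bipartite matching).
Optimal: Car 91→Route 5 (53 km), Car 44→Route 2 (41 km), Car 85→Route 6 (86 km), Car 106→Route 4 (55 km), Car 70→Route 1 (61 km), Car 31→Route 3 (176 km) — total 53+41+86+55+61+176 = 472 km.
Column-greedy (each route in turn goes to its cheapest remaining truck) gives 799 km, worse by 327.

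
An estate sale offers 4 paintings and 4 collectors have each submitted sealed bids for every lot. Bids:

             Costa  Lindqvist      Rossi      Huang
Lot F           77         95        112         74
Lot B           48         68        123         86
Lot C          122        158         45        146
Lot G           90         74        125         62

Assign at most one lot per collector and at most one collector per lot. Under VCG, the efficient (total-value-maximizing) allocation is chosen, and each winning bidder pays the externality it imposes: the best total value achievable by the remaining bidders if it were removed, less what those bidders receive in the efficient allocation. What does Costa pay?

Costa pays $5.

Efficient allocation: Costa→Lot G ($90), Lindqvist→Lot F ($95), Rossi→Lot B ($123), Huang→Lot C ($146); total welfare W = $454.
Costa receives Lot G at value $90, so the others get W − 90 = $364.
Without Costa: best allocation of the remaining 3 bidders over all 4 lots is Lindqvist→Lot C ($158), Rossi→Lot G ($125), Huang→Lot B ($86), total $369.
VCG payment = (others' best without Costa) − (others' welfare with Costa) = 369 − 364 = $5.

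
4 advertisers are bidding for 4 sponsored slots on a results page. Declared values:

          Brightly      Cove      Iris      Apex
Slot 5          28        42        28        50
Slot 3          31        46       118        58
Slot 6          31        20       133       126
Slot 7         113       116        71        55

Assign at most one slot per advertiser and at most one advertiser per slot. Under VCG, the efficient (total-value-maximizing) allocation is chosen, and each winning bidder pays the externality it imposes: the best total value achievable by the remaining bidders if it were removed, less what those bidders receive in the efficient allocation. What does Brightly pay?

Brightly pays $74.

Efficient allocation: Brightly→Slot 7 ($113), Cove→Slot 5 ($42), Iris→Slot 3 ($118), Apex→Slot 6 ($126); total welfare W = $399.
Brightly receives Slot 7 at value $113, so the others get W − 113 = $286.
Without Brightly: best allocation of the remaining 3 bidders over all 4 slots is Cove→Slot 7 ($116), Iris→Slot 3 ($118), Apex→Slot 6 ($126), total $360.
VCG payment = (others' best without Brightly) − (others' welfare with Brightly) = 360 − 286 = $74.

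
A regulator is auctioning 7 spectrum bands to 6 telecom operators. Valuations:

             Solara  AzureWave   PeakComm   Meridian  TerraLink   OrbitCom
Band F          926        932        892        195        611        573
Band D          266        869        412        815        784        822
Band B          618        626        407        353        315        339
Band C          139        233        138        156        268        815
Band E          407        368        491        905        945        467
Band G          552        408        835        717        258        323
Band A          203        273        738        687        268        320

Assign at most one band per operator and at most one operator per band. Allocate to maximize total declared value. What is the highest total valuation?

Max total: $5077M

Optimal: Solara→Band F ($926M), AzureWave→Band D ($869M), PeakComm→Band G ($835M), Meridian→Band A ($687M), TerraLink→Band E ($945M), OrbitCom→Band C ($815M) — total 926+869+835+687+945+815 = $5077M.
Column-greedy (each band in turn goes to its best remaining operator) gives $4380M, worse by 697.
Next-best assignment: Solara→Band F, AzureWave→Band D, PeakComm→Band A, Meridian→Band G, TerraLink→Band E, OrbitCom→Band C = $5010M.
Swapping AzureWave↔TerraLink (AzureWave→Band E $368M, TerraLink→Band D $784M) loses 662.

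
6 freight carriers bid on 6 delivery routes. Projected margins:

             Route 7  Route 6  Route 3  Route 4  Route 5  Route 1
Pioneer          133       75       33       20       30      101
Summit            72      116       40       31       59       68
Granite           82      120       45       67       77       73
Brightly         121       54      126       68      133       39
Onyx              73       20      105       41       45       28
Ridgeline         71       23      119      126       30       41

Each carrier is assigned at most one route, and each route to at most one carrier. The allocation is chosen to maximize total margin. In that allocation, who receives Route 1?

Granite receives Route 1.

Optimal: Pioneer→Route 7 ($133k), Summit→Route 6 ($116k), Granite→Route 1 ($73k), Brightly→Route 5 ($133k), Onyx→Route 3 ($105k), Ridgeline→Route 4 ($126k) — total 133+116+73+133+105+126 = $686k.
Max-entry greedy (repeatedly take the single best remaining cell) gives $685k, worse by 1.
Granite's own top route is Route 6 ($120k), but forcing Granite→Route 6 and reassigning the rest optimally gives only $685k — worse by 1.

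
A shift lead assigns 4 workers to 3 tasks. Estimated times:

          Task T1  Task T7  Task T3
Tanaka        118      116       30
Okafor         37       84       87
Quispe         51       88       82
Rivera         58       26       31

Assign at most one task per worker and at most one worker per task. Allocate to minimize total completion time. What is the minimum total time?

Optimal: Okafor→Task T1 (37 min), Rivera→Task T7 (26 min), Tanaka→Task T3 (30 min) — total 37+26+30 = 93 min.
Row-greedy (each worker in turn takes its cheapest remaining task) gives 155 min, worse by 62.
Checked against all permutations: 93 min is optimal.

Minimum total: 93 min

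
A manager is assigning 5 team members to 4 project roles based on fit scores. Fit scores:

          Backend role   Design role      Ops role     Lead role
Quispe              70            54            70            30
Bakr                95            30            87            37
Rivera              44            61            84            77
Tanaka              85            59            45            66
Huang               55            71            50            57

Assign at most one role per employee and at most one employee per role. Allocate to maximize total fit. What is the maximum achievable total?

Treat this as an assignment problem: match each employee to one role.
Optimal: Tanaka→Backend role (85 pts), Huang→Design role (71 pts), Bakr→Ops role (87 pts), Rivera→Lead role (77 pts) — total 85+71+87+77 = 320 pts.
Max-entry greedy (repeatedly take the single best remaining cell) gives 316 pts, worse by 4.
Next-best assignment: Bakr→Backend role, Huang→Design role, Rivera→Ops role, Tanaka→Lead role = 316 pts.

Maximum total: 320 pts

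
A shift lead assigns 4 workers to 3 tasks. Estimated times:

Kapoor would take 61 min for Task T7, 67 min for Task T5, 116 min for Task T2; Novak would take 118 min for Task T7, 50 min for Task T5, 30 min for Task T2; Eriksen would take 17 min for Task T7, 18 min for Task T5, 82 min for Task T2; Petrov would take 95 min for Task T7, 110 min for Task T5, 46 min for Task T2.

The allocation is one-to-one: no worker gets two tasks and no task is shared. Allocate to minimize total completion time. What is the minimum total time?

Min total: 109 min

This is the linear assignment problem.
Optimal: Kapoor→Task T7 (61 min), Eriksen→Task T5 (18 min), Novak→Task T2 (30 min) — total 61+18+30 = 109 min.
Column-greedy (each task in turn goes to its cheapest remaining worker) gives 113 min, worse by 4.
Next-best assignment: Eriksen→Task T7, Novak→Task T5, Petrov→Task T2 = 113 min.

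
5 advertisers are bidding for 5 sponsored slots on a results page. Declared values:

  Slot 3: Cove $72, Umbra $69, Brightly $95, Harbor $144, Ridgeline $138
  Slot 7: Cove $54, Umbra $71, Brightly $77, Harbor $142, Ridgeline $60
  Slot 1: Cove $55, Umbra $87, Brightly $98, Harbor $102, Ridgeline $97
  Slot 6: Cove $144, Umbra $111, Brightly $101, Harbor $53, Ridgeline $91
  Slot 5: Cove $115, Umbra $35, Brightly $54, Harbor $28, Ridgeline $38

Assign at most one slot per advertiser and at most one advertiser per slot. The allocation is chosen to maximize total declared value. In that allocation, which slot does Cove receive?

This is the linear assignment problem.
Optimal: Cove→Slot 5 ($115), Umbra→Slot 6 ($111), Brightly→Slot 1 ($98), Harbor→Slot 7 ($142), Ridgeline→Slot 3 ($138) — total 115+111+98+142+138 = $604.
Cove's own top slot is Slot 6 ($144), but forcing Cove→Slot 6 and reassigning the rest optimally gives only $565 — worse by 39.

Cove receives Slot 5.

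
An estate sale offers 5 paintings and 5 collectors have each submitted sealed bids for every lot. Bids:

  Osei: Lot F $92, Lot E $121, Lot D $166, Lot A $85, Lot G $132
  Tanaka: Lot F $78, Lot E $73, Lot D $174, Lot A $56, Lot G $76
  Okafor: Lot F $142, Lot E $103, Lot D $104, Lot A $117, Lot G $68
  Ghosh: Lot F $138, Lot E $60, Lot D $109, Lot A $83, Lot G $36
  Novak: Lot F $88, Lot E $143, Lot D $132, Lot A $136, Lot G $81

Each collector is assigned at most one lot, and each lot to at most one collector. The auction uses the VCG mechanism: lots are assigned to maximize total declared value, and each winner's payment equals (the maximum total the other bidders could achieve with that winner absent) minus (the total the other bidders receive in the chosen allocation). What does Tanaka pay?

Tanaka pays $34.

Efficient allocation: Osei→Lot G ($132), Tanaka→Lot D ($174), Okafor→Lot A ($117), Ghosh→Lot F ($138), Novak→Lot E ($143); total welfare W = $704.
Tanaka receives Lot D at value $174, so the others get W − 174 = $530.
Without Tanaka: best allocation of the remaining 4 bidders over all 5 lots is Osei→Lot D ($166), Okafor→Lot A ($117), Ghosh→Lot F ($138), Novak→Lot E ($143), total $564.
VCG payment = (others' best without Tanaka) − (others' welfare with Tanaka) = 564 − 530 = $34.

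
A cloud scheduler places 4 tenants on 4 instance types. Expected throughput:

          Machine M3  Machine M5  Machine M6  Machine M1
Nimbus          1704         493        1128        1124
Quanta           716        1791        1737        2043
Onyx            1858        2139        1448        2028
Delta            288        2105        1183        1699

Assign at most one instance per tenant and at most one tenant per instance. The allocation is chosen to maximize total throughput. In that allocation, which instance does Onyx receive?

Optimal: Nimbus→Machine M3 (1704 ops/s), Quanta→Machine M6 (1737 ops/s), Onyx→Machine M1 (2028 ops/s), Delta→Machine M5 (2105 ops/s) — total 1704+1737+2028+2105 = 7574 ops/s.
Row-greedy (each tenant in turn takes its best remaining instance) gives 7069 ops/s, worse by 505.
Next-best assignment: Nimbus→Machine M3, Quanta→Machine M1, Onyx→Machine M6, Delta→Machine M5 = 7300 ops/s.
Swapping Delta↔Onyx (Delta→Machine M1 1699 ops/s, Onyx→Machine M5 2139 ops/s) loses 295.
Onyx's own top instance is Machine M5 (2139 ops/s), but forcing Onyx→Machine M5 and reassigning the rest optimally gives only 7279 ops/s — worse by 295.

Onyx receives Machine M1.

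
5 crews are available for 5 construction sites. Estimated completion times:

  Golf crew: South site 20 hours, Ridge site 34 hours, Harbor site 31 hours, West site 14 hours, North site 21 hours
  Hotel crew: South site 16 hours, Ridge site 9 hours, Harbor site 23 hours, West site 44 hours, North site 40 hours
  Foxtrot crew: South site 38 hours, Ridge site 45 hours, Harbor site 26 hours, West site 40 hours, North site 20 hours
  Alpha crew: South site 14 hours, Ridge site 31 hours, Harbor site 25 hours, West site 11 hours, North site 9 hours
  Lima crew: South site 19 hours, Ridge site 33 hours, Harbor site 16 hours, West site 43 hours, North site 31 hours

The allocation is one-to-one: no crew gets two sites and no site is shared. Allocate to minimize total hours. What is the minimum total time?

Optimal: Golf crew→West site (14 hours), Hotel crew→Ridge site (9 hours), Foxtrot crew→North site (20 hours), Alpha crew→South site (14 hours), Lima crew→Harbor site (16 hours) — total 14+9+20+14+16 = 73 hours.
Min-entry greedy (repeatedly take the single cheapest remaining cell) gives 86 hours, worse by 13.
Next-best assignment: Golf crew→South site, Hotel crew→Ridge site, Foxtrot crew→North site, Alpha crew→West site, Lima crew→Harbor site = 76 hours.
Swapping Alpha crew↔Hotel crew (Alpha crew→Ridge site 31 hours, Hotel crew→South site 16 hours) adds 24.
Checked against all permutations: 73 hours is optimal.

Minimum total: 73 hours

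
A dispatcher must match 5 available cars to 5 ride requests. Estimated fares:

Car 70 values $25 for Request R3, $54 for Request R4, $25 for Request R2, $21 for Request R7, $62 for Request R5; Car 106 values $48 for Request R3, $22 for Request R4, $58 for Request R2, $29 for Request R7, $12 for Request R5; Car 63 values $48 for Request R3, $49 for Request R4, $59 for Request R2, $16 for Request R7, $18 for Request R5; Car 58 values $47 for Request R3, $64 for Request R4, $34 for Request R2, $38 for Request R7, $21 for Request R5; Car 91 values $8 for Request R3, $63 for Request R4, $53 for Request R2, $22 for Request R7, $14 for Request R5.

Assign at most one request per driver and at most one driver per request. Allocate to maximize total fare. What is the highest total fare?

Maximum total: $270

Optimal: Car 70→Request R5 ($62), Car 106→Request R3 ($48), Car 63→Request R2 ($59), Car 58→Request R7 ($38), Car 91→Request R4 ($63) — total 62+48+59+38+63 = $270.
Swapping Car 63↔Car 70 (Car 63→Request R5 $18, Car 70→Request R2 $25) loses 78.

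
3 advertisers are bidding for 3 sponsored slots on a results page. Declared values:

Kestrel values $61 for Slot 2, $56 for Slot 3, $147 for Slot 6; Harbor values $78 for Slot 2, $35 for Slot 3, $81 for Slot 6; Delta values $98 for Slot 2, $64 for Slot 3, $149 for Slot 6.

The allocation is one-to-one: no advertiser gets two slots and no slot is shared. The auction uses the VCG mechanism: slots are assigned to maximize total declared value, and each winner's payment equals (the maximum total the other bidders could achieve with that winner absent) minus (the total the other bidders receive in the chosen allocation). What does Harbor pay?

Efficient allocation: Kestrel→Slot 6 ($147), Harbor→Slot 2 ($78), Delta→Slot 3 ($64); total welfare W = $289.
Harbor receives Slot 2 at value $78, so the others get W − 78 = $211.
Without Harbor: best allocation of the remaining 2 bidders over all 3 slots is Kestrel→Slot 6 ($147), Delta→Slot 2 ($98), total $245.
VCG payment = (others' best without Harbor) − (others' welfare with Harbor) = 245 − 211 = $34.

Harbor pays $34.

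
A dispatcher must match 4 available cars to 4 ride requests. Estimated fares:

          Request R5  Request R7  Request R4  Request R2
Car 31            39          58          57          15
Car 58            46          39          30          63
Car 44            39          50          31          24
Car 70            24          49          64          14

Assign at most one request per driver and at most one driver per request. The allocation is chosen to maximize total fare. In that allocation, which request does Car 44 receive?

Optimal: Car 31→Request R7 ($58), Car 58→Request R2 ($63), Car 44→Request R5 ($39), Car 70→Request R4 ($64) — total 58+63+39+64 = $224.
Swapping Car 44↔Car 31 (Car 44→Request R7 $50, Car 31→Request R5 $39) loses 8.
Car 44's own top request is Request R7 ($50), but forcing Car 44→Request R7 and reassigning the rest optimally gives only $216 — worse by 8.

Car 44 receives Request R5.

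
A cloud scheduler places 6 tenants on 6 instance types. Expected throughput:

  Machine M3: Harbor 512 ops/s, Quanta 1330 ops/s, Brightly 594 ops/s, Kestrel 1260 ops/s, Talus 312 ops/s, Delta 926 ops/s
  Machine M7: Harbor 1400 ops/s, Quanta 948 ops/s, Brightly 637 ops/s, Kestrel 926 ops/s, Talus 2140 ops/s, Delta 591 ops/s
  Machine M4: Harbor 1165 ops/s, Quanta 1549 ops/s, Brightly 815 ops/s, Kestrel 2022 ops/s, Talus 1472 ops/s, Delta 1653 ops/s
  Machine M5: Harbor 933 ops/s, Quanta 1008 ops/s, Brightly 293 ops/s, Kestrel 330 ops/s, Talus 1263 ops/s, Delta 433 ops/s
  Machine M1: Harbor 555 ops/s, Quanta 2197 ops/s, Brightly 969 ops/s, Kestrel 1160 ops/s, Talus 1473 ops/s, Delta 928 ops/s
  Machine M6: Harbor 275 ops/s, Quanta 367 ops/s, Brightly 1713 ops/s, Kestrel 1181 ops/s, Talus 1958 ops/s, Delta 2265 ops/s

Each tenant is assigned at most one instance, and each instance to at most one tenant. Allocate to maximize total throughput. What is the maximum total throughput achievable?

Optimal: Harbor→Machine M5 (933 ops/s), Quanta→Machine M1 (2197 ops/s), Brightly→Machine M3 (594 ops/s), Kestrel→Machine M4 (2022 ops/s), Talus→Machine M7 (2140 ops/s), Delta→Machine M6 (2265 ops/s) — total 933+2197+594+2022+2140+2265 = 10151 ops/s.
Row-greedy (each tenant in turn takes its best remaining instance) gives 9521 ops/s, worse by 630.
Next-best assignment: Harbor→Machine M5, Quanta→Machine M1, Brightly→Machine M6, Kestrel→Machine M4, Talus→Machine M7, Delta→Machine M3 = 9931 ops/s.
Swapping Quanta↔Delta (Quanta→Machine M6 367 ops/s, Delta→Machine M1 928 ops/s) loses 3167.

Maximum total: 10151 ops/s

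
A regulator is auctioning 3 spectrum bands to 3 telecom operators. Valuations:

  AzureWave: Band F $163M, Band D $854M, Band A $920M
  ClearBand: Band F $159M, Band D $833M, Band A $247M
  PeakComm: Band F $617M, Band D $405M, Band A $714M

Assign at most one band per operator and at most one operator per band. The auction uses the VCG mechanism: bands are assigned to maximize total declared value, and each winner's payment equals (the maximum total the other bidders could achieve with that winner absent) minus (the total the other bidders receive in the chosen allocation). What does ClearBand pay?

Efficient allocation: AzureWave→Band A ($920M), ClearBand→Band D ($833M), PeakComm→Band F ($617M); total welfare W = $2370M.
ClearBand receives Band D at value $833M, so the others get W − 833 = $1537M.
Without ClearBand: best allocation of the remaining 2 bidders over all 3 bands is AzureWave→Band D ($854M), PeakComm→Band A ($714M), total $1568M.
VCG payment = (others' best without ClearBand) − (others' welfare with ClearBand) = 1568 − 1537 = $31M.

ClearBand pays $31M.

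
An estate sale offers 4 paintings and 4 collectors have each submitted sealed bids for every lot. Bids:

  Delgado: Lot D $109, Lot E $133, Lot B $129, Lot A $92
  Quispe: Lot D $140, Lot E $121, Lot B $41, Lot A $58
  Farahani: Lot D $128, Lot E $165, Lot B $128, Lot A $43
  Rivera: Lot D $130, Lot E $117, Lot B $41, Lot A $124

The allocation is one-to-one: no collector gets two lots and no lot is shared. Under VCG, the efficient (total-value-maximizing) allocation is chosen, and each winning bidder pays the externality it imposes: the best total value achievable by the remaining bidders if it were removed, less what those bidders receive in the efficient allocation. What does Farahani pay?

Farahani pays $4.

Efficient allocation: Delgado→Lot B ($129), Quispe→Lot D ($140), Farahani→Lot E ($165), Rivera→Lot A ($124); total welfare W = $558.
Farahani receives Lot E at value $165, so the others get W − 165 = $393.
Without Farahani: best allocation of the remaining 3 bidders over all 4 lots is Delgado→Lot E ($133), Quispe→Lot D ($140), Rivera→Lot A ($124), total $397.
VCG payment = (others' best without Farahani) − (others' welfare with Farahani) = 397 − 393 = $4.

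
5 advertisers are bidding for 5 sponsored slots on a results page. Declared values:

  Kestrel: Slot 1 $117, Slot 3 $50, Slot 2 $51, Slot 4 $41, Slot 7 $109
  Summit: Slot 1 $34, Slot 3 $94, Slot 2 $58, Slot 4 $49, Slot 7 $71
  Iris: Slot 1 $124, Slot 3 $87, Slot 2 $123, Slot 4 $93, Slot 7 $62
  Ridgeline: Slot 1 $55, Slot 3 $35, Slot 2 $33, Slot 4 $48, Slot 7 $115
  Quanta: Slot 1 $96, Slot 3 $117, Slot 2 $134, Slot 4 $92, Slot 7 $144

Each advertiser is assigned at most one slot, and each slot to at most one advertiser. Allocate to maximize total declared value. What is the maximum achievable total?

Max total: $553

Optimal: Kestrel→Slot 1 ($117), Summit→Slot 3 ($94), Iris→Slot 4 ($93), Ridgeline→Slot 7 ($115), Quanta→Slot 2 ($134) — total 117+94+93+115+134 = $553.
Max-entry greedy (repeatedly take the single best remaining cell) gives $461, worse by 92.
Every other assignment is strictly worse.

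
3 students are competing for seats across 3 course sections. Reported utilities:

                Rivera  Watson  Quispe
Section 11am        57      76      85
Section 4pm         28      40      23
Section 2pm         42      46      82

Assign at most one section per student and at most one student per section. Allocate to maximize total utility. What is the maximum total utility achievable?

Max total: 186 points

This is a one-to-one assignment (maximum-weight bipartite matching).
Optimal: Rivera→Section 4pm (28 points), Watson→Section 11am (76 points), Quispe→Section 2pm (82 points) — total 28+76+82 = 186 points.
Column-greedy (each section in turn goes to its best remaining student) gives 167 points, worse by 19.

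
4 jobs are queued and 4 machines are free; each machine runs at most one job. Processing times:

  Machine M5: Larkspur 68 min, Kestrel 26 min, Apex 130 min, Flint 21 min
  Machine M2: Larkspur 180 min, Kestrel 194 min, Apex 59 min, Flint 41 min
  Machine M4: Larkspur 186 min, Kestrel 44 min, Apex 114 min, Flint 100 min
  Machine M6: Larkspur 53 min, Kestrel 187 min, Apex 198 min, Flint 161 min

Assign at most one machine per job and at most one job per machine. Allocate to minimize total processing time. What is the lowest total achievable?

Optimal: Larkspur→Machine M6 (53 min), Kestrel→Machine M4 (44 min), Apex→Machine M2 (59 min), Flint→Machine M5 (21 min) — total 53+44+59+21 = 177 min.
Next-best assignment: Larkspur→Machine M6, Kestrel→Machine M5, Apex→Machine M4, Flint→Machine M2 = 234 min.
Checked against all permutations: 177 min is optimal.

Min total: 177 min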